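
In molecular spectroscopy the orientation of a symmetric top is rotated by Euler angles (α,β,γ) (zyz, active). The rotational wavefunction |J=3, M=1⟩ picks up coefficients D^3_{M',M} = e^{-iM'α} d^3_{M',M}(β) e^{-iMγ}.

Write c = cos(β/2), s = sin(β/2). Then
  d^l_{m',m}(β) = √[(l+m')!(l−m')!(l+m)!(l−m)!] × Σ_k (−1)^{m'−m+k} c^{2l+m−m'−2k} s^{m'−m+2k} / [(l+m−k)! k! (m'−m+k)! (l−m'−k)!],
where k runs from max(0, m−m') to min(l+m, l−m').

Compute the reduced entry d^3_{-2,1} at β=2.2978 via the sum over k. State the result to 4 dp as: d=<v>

d=-0.4886

d^3_{-2,1}(β=2.2978) via the finite sum:
c=cos(2.297800/2)=0.409491, s=sin(2.297800/2)=0.912314; N=√[1·120·24·2]=75.894664
k∈{3,4} keeps every argument non-negative
  k=3: (−1)^0·75.8947/(12)·0.4095^3·0.9123^3 = +0.329759
  k=4: (−1)^1·75.8947/(24)·0.4095^1·0.9123^5 = -0.818402
d^3_{-2,1}(2.2978) = +0.329759 -0.818402 = -0.488642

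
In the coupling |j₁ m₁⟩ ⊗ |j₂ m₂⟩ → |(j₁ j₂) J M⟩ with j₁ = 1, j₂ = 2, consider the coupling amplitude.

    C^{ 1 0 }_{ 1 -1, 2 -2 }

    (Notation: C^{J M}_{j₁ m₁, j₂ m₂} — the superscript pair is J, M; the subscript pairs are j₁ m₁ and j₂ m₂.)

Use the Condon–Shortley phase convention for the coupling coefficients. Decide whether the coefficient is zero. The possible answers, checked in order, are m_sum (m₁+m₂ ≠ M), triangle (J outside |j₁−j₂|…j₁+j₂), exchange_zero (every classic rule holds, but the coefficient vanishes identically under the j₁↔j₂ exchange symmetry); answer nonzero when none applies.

m_sum

m-sum: m₁+m₂ = -1+(-2) = -3, M = 0  ✗ ⇒ coefficient is 0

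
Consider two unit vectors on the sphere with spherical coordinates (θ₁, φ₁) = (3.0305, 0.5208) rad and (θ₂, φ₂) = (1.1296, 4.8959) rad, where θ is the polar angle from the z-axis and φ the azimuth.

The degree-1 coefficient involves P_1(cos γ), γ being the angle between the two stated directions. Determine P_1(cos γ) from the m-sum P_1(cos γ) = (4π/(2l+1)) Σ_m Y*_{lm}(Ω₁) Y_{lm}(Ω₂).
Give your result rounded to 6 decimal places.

Summing Y*_{l m}(θ₁,φ₁)·Y_{l m}(θ₂,φ₂) over m ∈ [−1, 1]; prefactor 4π/(2·1+1) = 4.188790:
  term(m=-1) = -0.003960+0.011292i   from Y*(Ω₁)=+0.033225+0.019059i, Y(Ω₂)=+0.057009+0.307164i
  term(m=+0) = -0.101315-0.000000i   from Y*(Ω₁)=-0.485591-0.000000i, Y(Ω₂)=+0.208644+0.000000i
  term(m=+1) = -0.003960-0.011292i   from Y*(Ω₁)=-0.033225+0.019059i, Y(Ω₂)=-0.057009+0.307164i
Σ over m = -0.109235+0.000000i; ×(4π/3) → -0.457564+0.000000i. Real part: -0.457564

-0.457564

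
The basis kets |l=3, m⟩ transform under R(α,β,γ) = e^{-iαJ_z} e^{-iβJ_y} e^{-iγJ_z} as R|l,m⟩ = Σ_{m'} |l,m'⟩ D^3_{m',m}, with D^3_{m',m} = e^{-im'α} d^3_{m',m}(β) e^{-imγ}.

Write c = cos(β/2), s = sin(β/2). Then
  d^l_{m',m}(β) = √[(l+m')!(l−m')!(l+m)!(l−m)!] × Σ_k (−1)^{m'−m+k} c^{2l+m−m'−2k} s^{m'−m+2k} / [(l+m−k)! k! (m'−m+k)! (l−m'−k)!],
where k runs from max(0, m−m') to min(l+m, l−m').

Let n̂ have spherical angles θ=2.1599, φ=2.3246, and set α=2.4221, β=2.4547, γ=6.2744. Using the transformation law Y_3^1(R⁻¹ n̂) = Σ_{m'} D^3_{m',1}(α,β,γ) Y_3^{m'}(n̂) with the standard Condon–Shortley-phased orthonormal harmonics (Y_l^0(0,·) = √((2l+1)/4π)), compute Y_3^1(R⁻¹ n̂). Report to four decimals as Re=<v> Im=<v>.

Re=0.3294 Im=0.0959

Need the full column D^3_{m',1} for m'=−3..3 at α=2.4221, β=2.4547, γ=6.2744.
cos(β/2)=0.336734, sin(β/2)=0.941600
d^3_{-3,1}: single k=4 term ⇒ +0.345212;  D = +0.188865+0.288965i
d^3_{-2,1}: k∈[3..4] ⇒ +0.201600 -0.788168 = -0.586568;  D = -0.082198+0.580780i
d^3_{-1,1}: k∈[2..4] ⇒ +0.068396 -0.713066 +0.696944 = +0.052275;  D = -0.039619+0.034102i
d^3_{0,1}: k∈[1..3] ⇒ +0.014122 -0.331263 +0.863395 = +0.546254;  D = +0.546233+0.004799i
d^3_{1,1}: k∈[0..2] ⇒ +0.001458 -0.091195 +0.534799 = +0.445062;  D = -0.332160-0.296227i
d^3_{2,1}: k∈[0..1] ⇒ -0.012891 +0.201600 = +0.188709;  D = +0.023157+0.187282i
d^3_{3,1}: single k=0 term ⇒ +0.044150;  D = +0.024800-0.036526i
Y_3^{m'}(θ=2.1599,φ=2.3246) and Σ D·Y over m':
  (+0.1889+0.2890i)·(+0.1849-0.1528i)  (-0.0822+0.5808i)·(+0.0248-0.3918i)  (-0.0396+0.0341i)·(-0.1000-0.1065i)  (+0.5462+0.0048i)·(+0.3020+0.0000i)  (-0.3322-0.2962i)·(+0.1000-0.1065i)  (+0.0232+0.1873i)·(+0.0248+0.3918i)  (+0.0248-0.0365i)·(-0.1849-0.1528i)
Y_3^1(R⁻¹ n̂) = +0.329380+0.095860i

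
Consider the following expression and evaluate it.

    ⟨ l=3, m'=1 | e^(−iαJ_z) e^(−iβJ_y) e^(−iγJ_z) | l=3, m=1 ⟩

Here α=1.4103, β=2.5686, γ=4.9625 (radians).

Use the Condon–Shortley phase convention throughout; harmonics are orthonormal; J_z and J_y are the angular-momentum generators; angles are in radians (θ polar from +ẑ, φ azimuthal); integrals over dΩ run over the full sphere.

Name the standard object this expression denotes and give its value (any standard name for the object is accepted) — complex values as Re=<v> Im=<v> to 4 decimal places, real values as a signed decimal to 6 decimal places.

This is a Wigner D-matrix element — the rotation-matrix element ⟨l m'| R(α,β,γ) |l m⟩ in the angular-momentum basis.
Split into d^3_{1,1}(β=2.5686) × two z-phases.
c=cos(2.568600/2)=0.282593, s=sin(2.568600/2)=0.959240; N=√[24·2·24·2]=48.000000
The bounds max(0,m−m')=0 and min(l+m,l−m')=2 give 3 terms
  k=0: (−1)^0·48.0000/(48)·0.2826^6·0.9592^0 = +0.000509
  k=1: (−1)^1·48.0000/(6)·0.2826^4·0.9592^2 = -0.046945
  k=2: (−1)^2·48.0000/(8)·0.2826^2·0.9592^4 = +0.405680
d^3_{1,1}(2.5686) = +0.000509 -0.046945 +0.405680 = +0.359244
Phases: e^{-i·(1)·1.4103}=+0.159808-0.987148i, e^{-i·(1)·4.9625}=+0.247512+0.968885i ⇒ D=+0.357802-0.032150i

Wigner D-matrix element, Re=0.3578 Im=-0.0322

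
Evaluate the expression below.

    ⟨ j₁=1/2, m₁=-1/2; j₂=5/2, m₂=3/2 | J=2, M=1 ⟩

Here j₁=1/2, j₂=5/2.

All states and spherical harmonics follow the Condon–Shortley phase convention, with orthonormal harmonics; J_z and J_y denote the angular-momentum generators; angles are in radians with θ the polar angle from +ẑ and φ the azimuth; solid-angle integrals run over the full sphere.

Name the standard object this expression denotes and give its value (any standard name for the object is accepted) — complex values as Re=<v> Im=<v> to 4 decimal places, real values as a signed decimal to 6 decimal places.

Clebsch–Gordan coefficient, −√(2/3) ≈ -0.816497

This is a Clebsch–Gordan (vector-coupling) coefficient.
j₁+j₂−J=1  J+j₁−j₂=0  J−j₁+j₂=4  j₁+j₂+J+1=6
(j₁±m₁, j₂±m₂, J±M) = (0,1,4,1,3,1)
P² = 24
sum k=1..1:
  [1] −1/6 = -1/6
S = -1/6
C² = P²·S² = 2/3 ; C = -0.816497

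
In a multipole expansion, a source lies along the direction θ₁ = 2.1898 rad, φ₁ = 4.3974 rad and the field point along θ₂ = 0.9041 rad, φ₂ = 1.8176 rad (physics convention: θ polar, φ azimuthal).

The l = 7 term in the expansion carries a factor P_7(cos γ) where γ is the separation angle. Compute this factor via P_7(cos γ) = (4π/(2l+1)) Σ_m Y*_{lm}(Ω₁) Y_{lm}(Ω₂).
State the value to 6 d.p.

0.366195

Summing Y*_{l m}(θ₁,φ₁)·Y_{l m}(θ₂,φ₂) over m ∈ [−7, 7]; prefactor 4π/(2·7+1) = 0.837758:
  term(m=-7) = (0.007737, -0.007824)   from Y*(Ω₁)=(0.095762, -0.070429), Y(Ω₂)=(0.091431, -0.014458)
  term(m=-6) = (0.084101, -0.019618)   from Y*(Ω₁)=(-0.099415, -0.300864), Y(Ω₂)=(-0.024489, 0.271440)
  term(m=-5) = (0.183310, 0.063327)   from Y*(Ω₁)=(-0.444013, 0.001842), Y(Ω₂)=(-0.412249, -0.144335)
  term(m=-4) = (0.055090, 0.068632)   from Y*(Ω₁)=(-0.078886, 0.245557), Y(Ω₂)=(0.188019, -0.284747)
  term(m=-3) = (0.001467, 0.012744)   from Y*(Ω₁)=(-0.145908, -0.105454), Y(Ω₂)=(-0.048071, -0.052603)
  term(m=-2) = (-0.055774, 0.116287)   from Y*(Ω₁)=(-0.283439, 0.206650), Y(Ω₂)=(0.323784, -0.174206)
  term(m=-1) = (0.002800, -0.001762)   from Y*(Ω₁)=(-0.011527, -0.035376), Y(Ω₂)=(0.021723, 0.086222)
  term(m=+0) = (-0.120348, -0.000000)   from Y*(Ω₁)=(-0.351537, -0.000000), Y(Ω₂)=(0.342349, 0.000000)
  term(m=+1) = (0.002800, 0.001762)   from Y*(Ω₁)=(0.011527, -0.035376), Y(Ω₂)=(-0.021723, 0.086222)
  term(m=+2) = (-0.055774, -0.116287)   from Y*(Ω₁)=(-0.283439, -0.206650), Y(Ω₂)=(0.323784, 0.174206)
  term(m=+3) = (0.001467, -0.012744)   from Y*(Ω₁)=(0.145908, -0.105454), Y(Ω₂)=(0.048071, -0.052603)
  term(m=+4) = (0.055090, -0.068632)   from Y*(Ω₁)=(-0.078886, -0.245557), Y(Ω₂)=(0.188019, 0.284747)
  term(m=+5) = (0.183310, -0.063327)   from Y*(Ω₁)=(0.444013, 0.001842), Y(Ω₂)=(0.412249, -0.144335)
  term(m=+6) = (0.084101, 0.019618)   from Y*(Ω₁)=(-0.099415, 0.300864), Y(Ω₂)=(-0.024489, -0.271440)
  term(m=+7) = (0.007737, 0.007824)   from Y*(Ω₁)=(-0.095762, -0.070429), Y(Ω₂)=(-0.091431, -0.014458)
Total Σ_m = (0.437113, 0.000000). Multiply by 0.837758: (0.366195, 0.000000). P_7(cos γ) = 0.366195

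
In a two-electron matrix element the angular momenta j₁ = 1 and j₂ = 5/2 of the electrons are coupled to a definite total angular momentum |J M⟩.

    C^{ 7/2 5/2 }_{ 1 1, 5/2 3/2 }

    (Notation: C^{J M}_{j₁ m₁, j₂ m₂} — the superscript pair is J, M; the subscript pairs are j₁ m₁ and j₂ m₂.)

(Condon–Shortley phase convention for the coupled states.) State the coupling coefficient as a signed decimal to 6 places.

j₁+j₂−J=0  J+j₁−j₂=2  J−j₁+j₂=5  j₁+j₂+J+1=8
(j₁±m₁, j₂±m₂, J±M) = (2,0,4,1,6,1)
P² = 11520/7
sum k=0..0:
  [0] +1/48 = 1/48
S = 1/48
C² = P²·S² = 5/7 ; C = +0.845154

+√(5/7) = +0.845154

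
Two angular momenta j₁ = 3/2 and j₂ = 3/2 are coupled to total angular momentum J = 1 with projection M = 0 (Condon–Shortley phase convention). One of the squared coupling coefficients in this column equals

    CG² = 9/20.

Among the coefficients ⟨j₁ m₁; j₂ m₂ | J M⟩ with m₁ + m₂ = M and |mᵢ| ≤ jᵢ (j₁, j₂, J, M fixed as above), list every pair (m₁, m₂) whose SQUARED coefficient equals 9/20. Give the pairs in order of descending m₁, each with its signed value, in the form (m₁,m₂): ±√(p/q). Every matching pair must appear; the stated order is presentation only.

Admissible pairs with m₁+m₂ = M = 0: (-3/2,3/2), (-1/2,1/2), (1/2,-1/2), (3/2,-3/2)
  (m₁,m₂)=(3/2,-3/2): CG² = 9/20, CG = +√(9/20)   ← matches the target
  (m₁,m₂)=(1/2,-1/2): CG² = 1/20, CG = −√(1/20)
  (m₁,m₂)=(-1/2,1/2): CG² = 1/20, CG = −√(1/20)
  (m₁,m₂)=(-3/2,3/2): CG² = 9/20, CG = +√(9/20)   ← matches the target
Pairs with CG² = 9/20: (3/2,-3/2): +√(9/20); (-3/2,3/2): +√(9/20)

(3/2,-3/2): +√(9/20); (-3/2,3/2): +√(9/20)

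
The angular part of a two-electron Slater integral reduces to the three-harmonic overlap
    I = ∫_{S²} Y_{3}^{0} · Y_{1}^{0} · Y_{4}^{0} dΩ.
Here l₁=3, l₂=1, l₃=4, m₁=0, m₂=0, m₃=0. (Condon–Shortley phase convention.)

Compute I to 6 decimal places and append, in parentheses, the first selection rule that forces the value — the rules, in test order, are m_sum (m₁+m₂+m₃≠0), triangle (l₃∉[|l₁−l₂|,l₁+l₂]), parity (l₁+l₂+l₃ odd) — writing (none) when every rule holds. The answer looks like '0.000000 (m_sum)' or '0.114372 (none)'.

0.246233 (none)

Checks pass: Σm=0; 8 even; l₃=4∈[2,4].
(2·3+1)(2·1+1)(2·4+1) = 189
Δ: 0! 6! 2! / 9! → 1/252
sum: t=0:+1/36 = 1/36
3j²(3 1 4; 0 0 0) = Δ·Π!·Σ² = 4/63  (sign +1)
(m-triple is (0,0,0) — same symbol as above.)
combine: 4πI² = 189·4/63·4/63 = 16/21
take √, sign +1: I = 0.24623252
No selection rule forces the value: the integral is nonzero (none).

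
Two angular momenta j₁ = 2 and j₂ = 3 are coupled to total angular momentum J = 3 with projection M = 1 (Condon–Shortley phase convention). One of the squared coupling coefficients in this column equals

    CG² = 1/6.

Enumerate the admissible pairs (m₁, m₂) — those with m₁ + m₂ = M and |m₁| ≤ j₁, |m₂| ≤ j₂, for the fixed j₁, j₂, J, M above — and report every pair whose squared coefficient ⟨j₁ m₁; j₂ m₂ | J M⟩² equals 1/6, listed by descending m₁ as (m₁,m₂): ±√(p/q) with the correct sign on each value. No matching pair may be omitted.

(-2,3): +√(1/6)

Admissible pairs with m₁+m₂ = M = 1: (-2,3), (-1,2), (0,1), (1,0), (2,-1)
  (m₁,m₂)=(2,-1): CG² = 2/5, CG = +√(2/5)
  (m₁,m₂)=(1,0): CG² = 1/30, CG = −√(1/30)
  (m₁,m₂)=(0,1): CG² = 3/20, CG = −√(3/20)
  (m₁,m₂)=(-1,2): CG² = 1/4, CG = +√(1/4)
  (m₁,m₂)=(-2,3): CG² = 1/6, CG = +√(1/6)   ← matches the target
Pairs with CG² = 1/6: (-2,3): +√(1/6)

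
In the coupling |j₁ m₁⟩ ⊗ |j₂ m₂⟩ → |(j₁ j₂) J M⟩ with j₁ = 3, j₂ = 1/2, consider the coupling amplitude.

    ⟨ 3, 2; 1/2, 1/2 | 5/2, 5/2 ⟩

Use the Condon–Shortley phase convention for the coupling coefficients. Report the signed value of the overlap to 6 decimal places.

triangle: 1!*5!*0!/7! = 120/5040
(j±m)!: 5!*1!*1!*0!*5!*0! = 14400
prefactor² = (2J+1)*Δ*N² = 14400/7
  k=1: −1/(1!*0!*0!*0!*5!*0!) = -1/120
Σ = -1/120  ⇒  CG² = 14400/7*(-1/120)² = 1/7
CG = −√(1/7) = -0.377964

−√(1/7) = -0.377964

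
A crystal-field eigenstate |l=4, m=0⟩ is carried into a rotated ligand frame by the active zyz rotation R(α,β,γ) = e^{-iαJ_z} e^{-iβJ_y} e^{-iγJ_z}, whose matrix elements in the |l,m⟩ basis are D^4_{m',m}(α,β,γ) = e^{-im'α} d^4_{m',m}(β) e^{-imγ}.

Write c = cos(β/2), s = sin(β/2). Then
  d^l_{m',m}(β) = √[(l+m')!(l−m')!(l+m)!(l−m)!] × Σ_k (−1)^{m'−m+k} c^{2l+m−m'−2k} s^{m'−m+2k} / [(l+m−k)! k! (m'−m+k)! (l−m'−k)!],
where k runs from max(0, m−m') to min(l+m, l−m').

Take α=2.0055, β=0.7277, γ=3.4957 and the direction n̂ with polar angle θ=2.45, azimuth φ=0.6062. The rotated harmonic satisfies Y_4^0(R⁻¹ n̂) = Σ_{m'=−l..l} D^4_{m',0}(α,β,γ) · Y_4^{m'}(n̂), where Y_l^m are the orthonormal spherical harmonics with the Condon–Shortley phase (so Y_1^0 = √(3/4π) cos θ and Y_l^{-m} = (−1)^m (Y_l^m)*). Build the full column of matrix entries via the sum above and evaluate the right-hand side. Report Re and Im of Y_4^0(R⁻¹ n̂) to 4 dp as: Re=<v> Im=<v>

Re=-0.2482 Im=0.0000

Need the full column D^4_{m',0} for m'=−4..4 at α=2.0055, β=0.7277, γ=3.4957.
cos(β/2)=0.934534, sin(β/2)=0.355875
d^4_{-4,0}: single k=4 term ⇒ +0.102357;  D = -0.017117+0.100916i
d^4_{-3,0}: k∈[3..4] ⇒ +0.380129 -0.055123 = +0.325005;  D = +0.313516-0.085650i
d^4_{-2,0}: k∈[2..4] ⇒ +0.800360 -0.309499 +0.016830 = +0.507692;  D = -0.327603-0.387849i
d^4_{-1,0}: k∈[1..4] ⇒ +0.990779 -0.862050 +0.125008 -0.003021 = +0.250715;  D = -0.105587+0.227397i
d^4_{0,0}: k∈[0..4] ⇒ +0.581781 -1.349846 +0.440424 -0.028385 +0.000257 = -0.355768;  D = -0.355768+0.000000i
d^4_{1,0}: k∈[0..3] ⇒ -0.990779 +0.862050 -0.125008 +0.003021 = -0.250715;  D = +0.105587+0.227397i
d^4_{2,0}: k∈[0..2] ⇒ +0.800360 -0.309499 +0.016830 = +0.507692;  D = -0.327603+0.387849i
d^4_{3,0}: k∈[0..1] ⇒ -0.380129 +0.055123 = -0.325005;  D = -0.313516-0.085650i
d^4_{4,0}: single k=0 term ⇒ +0.102357;  D = -0.017117-0.100916i
Y_4^{m'}(θ=2.45,φ=0.6062) and Σ D·Y over m':
  (-0.0171+0.1009i)·(-0.0552-0.0481i)  (+0.3135-0.0857i)·(+0.0613+0.2424i)  (-0.3276-0.3878i)·(+0.1505-0.4017i)  (-0.1056+0.2274i)·(-0.2202+0.1526i)  (-0.3558+0.0000i)·(-0.2623+0.0000i)  (+0.1056+0.2274i)·(+0.2202+0.1526i)  (-0.3276+0.3878i)·(+0.1505+0.4017i)  (-0.3135-0.0857i)·(-0.0613+0.2424i)  (-0.0171-0.1009i)·(-0.0552+0.0481i)
Y_4^0(R⁻¹ n̂) = -0.248237+0.000000i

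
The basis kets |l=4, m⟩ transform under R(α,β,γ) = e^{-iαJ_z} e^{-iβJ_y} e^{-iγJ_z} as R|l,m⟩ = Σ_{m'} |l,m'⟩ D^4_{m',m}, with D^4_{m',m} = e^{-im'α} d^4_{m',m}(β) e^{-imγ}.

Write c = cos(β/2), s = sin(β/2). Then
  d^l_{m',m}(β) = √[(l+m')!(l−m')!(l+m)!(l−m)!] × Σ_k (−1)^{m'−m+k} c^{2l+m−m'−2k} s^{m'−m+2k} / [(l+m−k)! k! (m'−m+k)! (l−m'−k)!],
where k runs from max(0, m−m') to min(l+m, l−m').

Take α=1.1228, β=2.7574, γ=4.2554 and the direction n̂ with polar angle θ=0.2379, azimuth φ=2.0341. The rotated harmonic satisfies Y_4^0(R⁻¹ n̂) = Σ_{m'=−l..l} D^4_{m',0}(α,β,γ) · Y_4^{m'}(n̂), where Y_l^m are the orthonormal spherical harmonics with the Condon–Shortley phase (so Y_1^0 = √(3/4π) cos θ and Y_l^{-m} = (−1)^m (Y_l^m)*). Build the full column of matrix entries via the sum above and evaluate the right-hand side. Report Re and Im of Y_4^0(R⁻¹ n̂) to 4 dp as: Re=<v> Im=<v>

Re=-0.0543 Im=0.0000

Need the full column D^4_{m',0} for m'=−4..4 at α=1.1228, β=2.7574, γ=4.2554.
cos(β/2)=0.190917, sin(β/2)=0.981606
d^4_{-4,0}: single k=4 term ⇒ +0.010320;  D = -0.002264-0.010069i
d^4_{-3,0}: k∈[3..4] ⇒ +0.002839 -0.075039 = -0.072200;  D = +0.070351+0.016235i
d^4_{-2,0}: k∈[2..4] ⇒ +0.000443 -0.031205 +0.309339 = +0.278577;  D = -0.174039+0.217521i
d^4_{-1,0}: k∈[1..4] ⇒ +0.000041 -0.006437 +0.170172 -0.749757 = -0.585982;  D = -0.253824-0.528156i
d^4_{0,0}: k∈[0..4] ⇒ +0.000002 -0.000747 +0.044405 -0.521715 +0.861982 = +0.383927;  D = +0.383927+0.000000i
d^4_{1,0}: k∈[0..3] ⇒ -0.000041 +0.006437 -0.170172 +0.749757 = +0.585982;  D = +0.253824-0.528156i
d^4_{2,0}: k∈[0..2] ⇒ +0.000443 -0.031205 +0.309339 = +0.278577;  D = -0.174039-0.217521i
d^4_{3,0}: k∈[0..1] ⇒ -0.002839 +0.075039 = +0.072200;  D = -0.070351+0.016235i
d^4_{4,0}: single k=0 term ⇒ +0.010320;  D = -0.002264+0.010069i
Y_4^{m'}(θ=0.2379,φ=2.0341) and Σ D·Y over m':
  (-0.0023-0.0101i)·(-0.0004-0.0013i)  (+0.0704+0.0162i)·(+0.0157+0.0029i)  (-0.1740+0.2175i)·(-0.0626+0.0834i)  (-0.2538-0.5282i)·(-0.1749-0.3500i)  (+0.3839+0.0000i)·(+0.6227+0.0000i)  (+0.2538-0.5282i)·(+0.1749-0.3500i)  (-0.1740-0.2175i)·(-0.0626-0.0834i)  (-0.0704+0.0162i)·(-0.0157+0.0029i)  (-0.0023+0.0101i)·(-0.0004+0.0013i)
Y_4^0(R⁻¹ n̂) = -0.054280-0.000000i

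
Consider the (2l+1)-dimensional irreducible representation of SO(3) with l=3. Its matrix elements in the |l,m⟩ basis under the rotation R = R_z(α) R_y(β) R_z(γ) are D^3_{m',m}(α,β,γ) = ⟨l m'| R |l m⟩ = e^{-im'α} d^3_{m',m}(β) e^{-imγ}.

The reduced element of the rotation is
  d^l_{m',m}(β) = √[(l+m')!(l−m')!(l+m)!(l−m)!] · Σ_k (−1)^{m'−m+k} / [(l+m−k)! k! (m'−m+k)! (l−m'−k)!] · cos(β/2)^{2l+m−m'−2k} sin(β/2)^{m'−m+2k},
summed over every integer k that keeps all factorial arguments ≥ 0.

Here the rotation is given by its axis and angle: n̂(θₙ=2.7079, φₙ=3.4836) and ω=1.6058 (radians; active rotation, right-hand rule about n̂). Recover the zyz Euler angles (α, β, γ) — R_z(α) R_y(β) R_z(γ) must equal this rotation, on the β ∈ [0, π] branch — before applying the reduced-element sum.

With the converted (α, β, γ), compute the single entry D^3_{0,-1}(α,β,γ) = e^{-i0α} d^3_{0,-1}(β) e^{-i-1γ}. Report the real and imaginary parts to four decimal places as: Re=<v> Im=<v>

Re=0.5193 Im=0.2667

Axis–angle → zyz. n̂ = (sinθₙcosφₙ, sinθₙsinφₙ, cosθₙ) = (-0.395886, -0.140934, -0.907420), ω = 1.6058.
R = I cosω + sinω [n̂]ₓ + (1−cosω) n̂n̂ᵀ gives
  R = [+0.127214, +0.964611, +0.230959; -0.849118, -0.014439, +0.528006; +0.512655, -0.263282, +0.817231]
β = atan2(√(R₁₃²+R₂₃²), R₃₃) = 0.614206; α = atan2(R₂₃, R₁₃) mod 2π = 1.158455; γ = atan2(R₃₂, −R₃₁) mod 2π = 3.616033
Split into d^3_{0,-1}(β=0.6142) × two z-phases.
With c≡cos(β/2)=0.953213 and s≡sin(β/2)=0.302298, N=[6·6·2·24]^{1/2}=41.569219
Admissible k: 0..2 (factorial args all ≥0)
  k=0: (−1)^1·41.5692/(12)·0.9532^5·0.3023^1 = -0.824094
  k=1: (−1)^2·41.5692/(4)·0.9532^3·0.3023^3 = +0.248651
  k=2: (−1)^3·41.5692/(12)·0.9532^1·0.3023^5 = -0.008336
d^3_{0,-1}(0.6142) = -0.824094 +0.248651 -0.008336 = -0.583780
D = (+1.000000+0.000000i)·(-0.583780)·(-0.889549-0.456841i) = +0.519301+0.266694i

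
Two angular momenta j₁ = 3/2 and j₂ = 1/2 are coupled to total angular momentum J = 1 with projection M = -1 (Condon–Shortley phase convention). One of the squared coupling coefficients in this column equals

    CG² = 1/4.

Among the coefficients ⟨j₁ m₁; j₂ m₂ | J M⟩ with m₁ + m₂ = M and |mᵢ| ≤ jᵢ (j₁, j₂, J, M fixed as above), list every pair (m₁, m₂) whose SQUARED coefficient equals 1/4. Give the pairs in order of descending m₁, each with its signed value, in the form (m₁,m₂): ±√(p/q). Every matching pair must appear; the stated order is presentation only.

Admissible pairs with m₁+m₂ = M = -1: (-3/2,1/2), (-1/2,-1/2)
  (m₁,m₂)=(-1/2,-1/2): CG² = 1/4, CG = +√(1/4)   ← matches the target
  (m₁,m₂)=(-3/2,1/2): CG² = 3/4, CG = −√(3/4)
Pairs with CG² = 1/4: (-1/2,-1/2): +√(1/4)

(-1/2,-1/2): +√(1/4)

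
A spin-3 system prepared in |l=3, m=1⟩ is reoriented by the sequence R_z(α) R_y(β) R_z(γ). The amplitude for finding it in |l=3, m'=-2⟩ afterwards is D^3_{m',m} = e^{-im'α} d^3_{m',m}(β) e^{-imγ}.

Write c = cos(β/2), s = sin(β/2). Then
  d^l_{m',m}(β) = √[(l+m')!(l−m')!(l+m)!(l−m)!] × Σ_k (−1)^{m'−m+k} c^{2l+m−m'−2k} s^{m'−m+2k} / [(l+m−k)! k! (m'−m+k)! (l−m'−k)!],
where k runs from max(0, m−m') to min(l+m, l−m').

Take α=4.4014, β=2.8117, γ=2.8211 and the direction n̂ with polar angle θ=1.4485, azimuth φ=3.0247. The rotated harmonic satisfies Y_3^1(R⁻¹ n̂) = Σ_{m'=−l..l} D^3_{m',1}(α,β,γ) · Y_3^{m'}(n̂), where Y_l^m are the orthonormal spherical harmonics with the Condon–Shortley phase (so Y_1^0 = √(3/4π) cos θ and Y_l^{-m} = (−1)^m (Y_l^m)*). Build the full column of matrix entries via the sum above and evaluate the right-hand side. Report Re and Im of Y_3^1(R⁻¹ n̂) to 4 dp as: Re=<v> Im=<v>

Re=-0.0310 Im=0.3166

Need the full column D^3_{m',1} for m'=−3..3 at α=4.4014, β=2.8117, γ=2.8211.
cos(β/2)=0.164199, sin(β/2)=0.986427
d^3_{-3,1}: single k=4 term ⇒ +0.098866;  D = -0.056838-0.080895i
d^3_{-2,1}: k∈[3..4] ⇒ +0.026874 -0.484950 = -0.458075;  D = -0.437414+0.136020i
d^3_{-1,1}: k∈[2..4] ⇒ +0.004244 -0.204218 +0.921277 = +0.721303;  D = -0.006855+0.721271i
d^3_{0,1}: k∈[1..3] ⇒ +0.000408 -0.044159 +0.531236 = +0.487484;  D = -0.462662-0.153574i
d^3_{1,1}: k∈[0..2] ⇒ +0.000020 -0.005659 +0.153163 = +0.147524;  D = +0.087090-0.119075i
d^3_{2,1}: k∈[0..1] ⇒ -0.000372 +0.026874 = +0.026502;  D = +0.015578+0.021441i
d^3_{3,1}: single k=0 term ⇒ +0.002739;  D = -0.002603+0.000855i
Y_3^{m'}(θ=1.4485,φ=3.0247) and Σ D·Y over m':
  (-0.0568-0.0809i)·(-0.3831-0.1401i)  (-0.4374+0.1360i)·(+0.1195+0.0285i)  (-0.0069+0.7213i)·(+0.2949+0.0346i)  (-0.4627-0.1536i)·(-0.1332+0.0000i)  (+0.0871-0.1191i)·(-0.2949+0.0346i)  (+0.0156+0.0214i)·(+0.1195-0.0285i)  (-0.0026+0.0009i)·(+0.3831-0.1401i)
Y_3^1(R⁻¹ n̂) = -0.031032+0.316601i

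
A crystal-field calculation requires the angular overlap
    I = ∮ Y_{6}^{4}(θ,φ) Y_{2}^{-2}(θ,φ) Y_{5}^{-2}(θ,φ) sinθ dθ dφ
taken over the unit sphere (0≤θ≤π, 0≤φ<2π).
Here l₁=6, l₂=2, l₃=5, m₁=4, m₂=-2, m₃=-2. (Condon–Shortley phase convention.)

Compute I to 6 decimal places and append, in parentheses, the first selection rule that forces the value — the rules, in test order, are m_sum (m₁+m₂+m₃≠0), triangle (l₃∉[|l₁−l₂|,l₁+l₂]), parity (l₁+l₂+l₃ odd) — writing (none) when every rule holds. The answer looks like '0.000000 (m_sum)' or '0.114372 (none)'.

l₁+l₂+l₃=13 is odd: 3j(l;000)=0 ⇒ I=0

0.000000 (parity)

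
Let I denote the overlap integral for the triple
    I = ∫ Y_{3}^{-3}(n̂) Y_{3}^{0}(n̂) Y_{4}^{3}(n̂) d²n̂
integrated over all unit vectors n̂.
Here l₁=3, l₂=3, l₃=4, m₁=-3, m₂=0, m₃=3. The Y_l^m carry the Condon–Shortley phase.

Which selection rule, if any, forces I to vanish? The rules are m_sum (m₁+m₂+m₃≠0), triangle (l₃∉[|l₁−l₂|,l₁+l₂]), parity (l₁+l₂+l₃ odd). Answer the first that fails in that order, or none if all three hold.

none

m₁+m₂+m₃ = -3 + 0 + 3 = 0  ✓
triangle: |3−3|=0 ≤ l₃=4 ≤ 3+3=6  ✓
parity: l₁+l₂+l₃ = 10 is even  ✓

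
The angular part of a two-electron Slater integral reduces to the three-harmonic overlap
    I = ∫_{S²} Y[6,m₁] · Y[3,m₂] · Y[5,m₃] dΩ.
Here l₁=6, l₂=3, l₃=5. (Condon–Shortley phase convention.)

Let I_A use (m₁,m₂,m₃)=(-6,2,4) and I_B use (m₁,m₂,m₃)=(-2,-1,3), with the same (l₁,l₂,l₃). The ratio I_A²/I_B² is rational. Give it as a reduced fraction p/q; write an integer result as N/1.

99/49

Same 6,3,5: normalisation and zero-m 3j drop out of the ratio.
A: Δ: 4! 8! 2! / 15! → 1/675675; sum: t=4:+1/967680 = 1/967680; 3j²(6 3 5; -6 2 4) = Δ·Π!·Σ² = 3/91  (sign -1)
B: Δ: 4! 8! 2! / 15! → 1/675675; sum: t=0:+1/1935360 t=1:−1/30240 t=2:+1/11520 = 1/18432; 3j²(6 3 5; -2 -1 3) = Δ·Π!·Σ² = 7/429  (sign +1)
I_A²/I_B² = (3/91)/(7/429) = 99/49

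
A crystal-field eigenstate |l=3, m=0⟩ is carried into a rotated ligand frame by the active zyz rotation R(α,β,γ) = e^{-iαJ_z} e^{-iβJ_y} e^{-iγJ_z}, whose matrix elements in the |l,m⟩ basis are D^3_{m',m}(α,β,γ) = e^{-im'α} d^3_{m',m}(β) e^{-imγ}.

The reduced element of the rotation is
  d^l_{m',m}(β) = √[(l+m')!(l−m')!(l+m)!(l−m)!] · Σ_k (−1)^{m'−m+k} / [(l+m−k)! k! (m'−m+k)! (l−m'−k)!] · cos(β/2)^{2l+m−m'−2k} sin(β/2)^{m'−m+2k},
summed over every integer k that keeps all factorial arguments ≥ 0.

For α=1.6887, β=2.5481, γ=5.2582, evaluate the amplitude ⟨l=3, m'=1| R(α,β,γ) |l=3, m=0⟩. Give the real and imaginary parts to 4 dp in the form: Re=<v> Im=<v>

Split into d^3_{1,0}(β=2.5481) × two z-phases.
Half-angle: c=0.292410, s=0.956293. N=√(24·2·6·6)=41.569219
k: max(0,(0)−(1))=0 … min(3+(0),3−(1))=2
  k=0: (−1)^1·41.5692/(12)·0.2924^5·0.9563^1 = -0.007082
  k=1: (−1)^2·41.5692/(4)·0.2924^3·0.9563^3 = +0.227228
  k=2: (−1)^3·41.5692/(12)·0.2924^1·0.9563^5 = -0.810099
d^3_{1,0}(2.5481) = -0.007082 +0.227228 -0.810099 = -0.589952
D = (-0.117631-0.993057i)·(-0.589952)·(+1.000000+0.000000i) = +0.069396+0.585857i

Re=0.0694 Im=0.5859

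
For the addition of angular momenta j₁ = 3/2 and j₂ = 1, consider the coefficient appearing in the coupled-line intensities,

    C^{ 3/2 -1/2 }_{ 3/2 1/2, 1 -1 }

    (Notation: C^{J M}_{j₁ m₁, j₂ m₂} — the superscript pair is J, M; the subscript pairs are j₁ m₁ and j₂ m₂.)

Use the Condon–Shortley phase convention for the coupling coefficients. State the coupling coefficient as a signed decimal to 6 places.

triangle: 1!×2!×1!/5! = 2/120
(j±m)!: 2!×1!×0!×2!×1!×2! = 8
prefactor² = (2J+1)×Δ×N² = 8/15
  k=0: +1/(0!×1!×1!×0!×1!×1!) = 1
Σ = 1  ⇒  CG² = 8/15×1² = 8/15
CG = +√(8/15) = +0.730297

+0.730297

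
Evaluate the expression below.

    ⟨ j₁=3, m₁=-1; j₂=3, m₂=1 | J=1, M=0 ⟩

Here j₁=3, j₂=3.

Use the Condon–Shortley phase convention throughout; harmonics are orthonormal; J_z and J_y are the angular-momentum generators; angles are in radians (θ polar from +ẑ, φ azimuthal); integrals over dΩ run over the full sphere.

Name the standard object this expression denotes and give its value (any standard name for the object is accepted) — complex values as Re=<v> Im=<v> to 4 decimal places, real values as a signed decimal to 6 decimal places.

This is a Clebsch–Gordan (vector-coupling) coefficient.
j₁+j₂−J=5  J+j₁−j₂=1  J−j₁+j₂=1  j₁+j₂+J+1=8
(j₁±m₁, j₂±m₂, J±M) = (2,4,4,2,1,1)
P² = 144/7
sum k=3..4:
  [3] −1/12 = -1/12
  [4] +1/24 = 1/24
S = -1/24
C² = P²·S² = 1/28 ; C = -0.188982

Clebsch–Gordan coefficient, −√(1/28) ≈ -0.188982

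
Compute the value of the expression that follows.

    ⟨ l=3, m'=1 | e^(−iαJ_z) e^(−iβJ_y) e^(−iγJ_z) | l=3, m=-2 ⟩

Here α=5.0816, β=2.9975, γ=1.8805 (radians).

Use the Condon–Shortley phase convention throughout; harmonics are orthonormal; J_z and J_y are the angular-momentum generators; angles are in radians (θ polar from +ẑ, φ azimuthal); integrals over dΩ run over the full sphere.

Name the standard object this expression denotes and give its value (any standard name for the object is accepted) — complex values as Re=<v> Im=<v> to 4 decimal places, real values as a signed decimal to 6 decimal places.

This is a Wigner D-matrix element — the rotation-matrix element ⟨l m'| R(α,β,γ) |l m⟩ in the angular-momentum basis.
D^3_{1,-2}(5.0816,2.9975,1.8805) = e^{-i·1·5.0816}·d^3_{1,-2}(2.9975)·e^{-i·-2·1.8805}. Compute d first:
With c≡cos(β/2)=0.071984 and s≡sin(β/2)=0.997406, N=[24·2·1·120]^{1/2}=75.894664
k∈{0,1} keeps every argument non-negative
  k=0: (−1)^3·75.8947/(12)·0.0720^3·0.9974^3 = -0.002341
  k=1: (−1)^4·75.8947/(24)·0.0720^1·0.9974^5 = +0.224696
d^3_{1,-2}(2.9975) = -0.002341 +0.224696 = +0.222355
Attach z-rotation phases: D = e^{-i(1)(5.0816)}·(+0.222355)·e^{-i(-2)(1.8805)} = +0.055054-0.215432i

Wigner D-matrix element, Re=0.0551 Im=-0.2154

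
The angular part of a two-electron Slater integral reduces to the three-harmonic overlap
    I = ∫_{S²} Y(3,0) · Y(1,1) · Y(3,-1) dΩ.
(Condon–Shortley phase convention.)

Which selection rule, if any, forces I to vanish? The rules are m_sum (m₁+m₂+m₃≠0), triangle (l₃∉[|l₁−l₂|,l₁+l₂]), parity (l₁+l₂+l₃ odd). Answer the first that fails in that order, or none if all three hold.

parity

Σmᵢ = 0  ✓
l₃∈[|l₁−l₂|,l₁+l₂]=[2,4], have l₃=3  ✓
Σlᵢ = 7 ⇒ odd  ✗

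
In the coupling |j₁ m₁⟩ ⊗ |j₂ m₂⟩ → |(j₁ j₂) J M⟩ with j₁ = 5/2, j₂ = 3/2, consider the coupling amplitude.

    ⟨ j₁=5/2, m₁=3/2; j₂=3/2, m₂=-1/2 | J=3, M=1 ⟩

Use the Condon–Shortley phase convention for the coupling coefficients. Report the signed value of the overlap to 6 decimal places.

+0.639010  (= +√(49/120))

triangle: 1!*4!*2!/8! = 48/40320
(j±m)!: 4!*1!*1!*2!*4!*2! = 2304
prefactor² = (2J+1)*Δ*N² = 96/5
  k=0: +1/(0!*1!*1!*1!*3!*1!) = 1/6
  k=1: −1/(1!*0!*0!*0!*4!*2!) = -1/48
Σ = 7/48  ⇒  CG² = 96/5*(7/48)² = 49/120
CG = +√(49/120) = +0.639010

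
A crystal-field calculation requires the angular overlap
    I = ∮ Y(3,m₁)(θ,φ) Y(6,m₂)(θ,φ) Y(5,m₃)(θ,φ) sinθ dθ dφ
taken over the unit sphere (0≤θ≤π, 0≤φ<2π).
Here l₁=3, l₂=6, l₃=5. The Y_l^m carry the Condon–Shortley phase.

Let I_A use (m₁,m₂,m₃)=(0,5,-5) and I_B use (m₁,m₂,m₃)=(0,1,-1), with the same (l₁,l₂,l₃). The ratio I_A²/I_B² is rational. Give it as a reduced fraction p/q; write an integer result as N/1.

Shared (l₁,l₂,l₃)=(3,6,5): N and (l;000)² cancel in I_A²/I_B².
A: Δ = 4!·2!·8!/15! = 1/675675; Racah Σ t=3..3: t=3:−1/483840 = -1/483840; ⇒ 3j(3 6 5; 0 5 -5)² = 3/91, sgn -1
B: Δ = 4!·2!·8!/15! = 1/675675; Racah Σ t=1..3: t=1:−1/17280 t=2:+1/2880 t=3:−1/6912 = 1/6912; ⇒ 3j(3 6 5; 0 1 -1)² = 5/429, sgn +1
I_A²/I_B² = (3/91)/(5/429) = 99/35

99/35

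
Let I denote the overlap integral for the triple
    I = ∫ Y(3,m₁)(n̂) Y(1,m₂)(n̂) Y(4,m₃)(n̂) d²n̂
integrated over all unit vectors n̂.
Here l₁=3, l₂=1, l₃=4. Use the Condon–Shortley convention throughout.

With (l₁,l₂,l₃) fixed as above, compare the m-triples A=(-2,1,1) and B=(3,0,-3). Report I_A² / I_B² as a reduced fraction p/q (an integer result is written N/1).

3/7

Shared (l₁,l₂,l₃)=(3,1,4): N and (l;000)² cancel in I_A²/I_B².
A: Δ = 0!·6!·2!/9! = 1/252; Racah Σ t=0..0: t=0:+1/240 = 1/240; ⇒ 3j(3 1 4; -2 1 1)² = 1/84, sgn -1
B: Δ = 0!·6!·2!/9! = 1/252; Racah Σ t=0..0: t=0:+1/720 = 1/720; ⇒ 3j(3 1 4; 3 0 -3)² = 1/36, sgn -1
I_A²/I_B² = (1/84)/(1/36) = 3/7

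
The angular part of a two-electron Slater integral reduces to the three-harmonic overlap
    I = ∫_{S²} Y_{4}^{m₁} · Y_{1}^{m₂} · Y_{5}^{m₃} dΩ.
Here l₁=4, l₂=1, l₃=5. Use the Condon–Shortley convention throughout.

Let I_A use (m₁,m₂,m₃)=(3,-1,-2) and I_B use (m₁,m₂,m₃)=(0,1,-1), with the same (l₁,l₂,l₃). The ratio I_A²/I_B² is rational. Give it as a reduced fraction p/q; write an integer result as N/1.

Same 4,1,5: normalisation and zero-m 3j drop out of the ratio.
A: Δ: 0! 8! 2! / 11! → 1/495; sum: t=0:+1/10080 = 1/10080; 3j²(4 1 5; 3 -1 -2) = Δ·Π!·Σ² = 1/165  (sign -1)
B: Δ: 0! 8! 2! / 11! → 1/495; sum: t=0:+1/1152 = 1/1152; 3j²(4 1 5; 0 1 -1) = Δ·Π!·Σ² = 1/33  (sign +1)
I_A²/I_B² = (1/165)/(1/33) = 1/5

1/5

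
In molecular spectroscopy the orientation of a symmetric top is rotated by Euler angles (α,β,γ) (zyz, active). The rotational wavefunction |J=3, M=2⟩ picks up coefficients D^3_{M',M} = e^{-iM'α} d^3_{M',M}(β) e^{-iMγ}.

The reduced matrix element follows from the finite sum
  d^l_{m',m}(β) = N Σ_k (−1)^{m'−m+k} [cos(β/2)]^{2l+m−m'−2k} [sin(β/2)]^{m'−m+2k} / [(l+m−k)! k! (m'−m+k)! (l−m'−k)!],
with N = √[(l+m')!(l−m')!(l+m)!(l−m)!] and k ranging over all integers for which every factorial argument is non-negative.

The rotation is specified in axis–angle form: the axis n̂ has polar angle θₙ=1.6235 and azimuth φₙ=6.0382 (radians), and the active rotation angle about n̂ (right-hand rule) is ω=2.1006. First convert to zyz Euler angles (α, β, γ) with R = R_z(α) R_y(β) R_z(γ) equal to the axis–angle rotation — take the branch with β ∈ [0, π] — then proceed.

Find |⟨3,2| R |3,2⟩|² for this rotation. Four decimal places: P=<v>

Axis–angle → zyz. n̂ = (sinθₙcosφₙ, sinθₙsinφₙ, cosθₙ) = (+0.968794, -0.242205, -0.052679), ω = 2.1006.
R = I cosω + sinω [n̂]ₓ + (1−cosω) n̂n̂ᵀ gives
  R = [+0.907513, -0.307772, -0.285827; -0.398686, -0.417054, -0.816771; +0.132174, +0.855186, -0.501186]
β = atan2(√(R₁₃²+R₂₃²), R₃₃) = 2.095766; α = atan2(R₂₃, R₁₃) mod 2π = 4.375761; γ = atan2(R₃₂, −R₃₁) mod 2π = 1.724139
Split into d^3_{2,2}(β=2.0958) × two z-phases.
Half-angle: c=0.499406, s=0.866368. N=√(120·1·120·1)=120.000000
k∈{0,1} keeps every argument non-negative
  k=0: (−1)^0·120.0000/(120)·0.4994^6·0.8664^0 = +0.015514
  k=1: (−1)^1·120.0000/(24)·0.4994^4·0.8664^2 = -0.233449
d^3_{2,2}(2.0958) = +0.015514 -0.233449 = -0.217935
|D^3_{2,2}|² = |d^3_{2,2}(β)|² = (-0.217935)² = 0.047495 (the z-rotation phases have unit modulus)

P=0.0475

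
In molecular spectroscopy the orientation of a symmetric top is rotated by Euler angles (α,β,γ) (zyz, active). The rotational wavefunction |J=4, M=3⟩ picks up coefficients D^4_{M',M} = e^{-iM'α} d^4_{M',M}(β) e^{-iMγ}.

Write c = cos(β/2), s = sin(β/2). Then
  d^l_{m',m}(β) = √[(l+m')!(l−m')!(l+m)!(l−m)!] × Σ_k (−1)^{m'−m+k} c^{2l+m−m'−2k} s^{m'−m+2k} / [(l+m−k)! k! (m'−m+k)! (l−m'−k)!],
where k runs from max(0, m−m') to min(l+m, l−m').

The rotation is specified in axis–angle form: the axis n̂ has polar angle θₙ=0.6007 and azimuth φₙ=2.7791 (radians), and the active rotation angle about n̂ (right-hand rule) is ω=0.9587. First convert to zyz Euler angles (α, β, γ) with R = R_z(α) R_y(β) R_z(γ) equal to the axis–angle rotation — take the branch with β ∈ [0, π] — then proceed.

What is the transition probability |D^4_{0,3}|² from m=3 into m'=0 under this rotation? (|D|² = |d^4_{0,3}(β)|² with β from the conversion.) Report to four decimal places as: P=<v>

P=0.0266

Axis–angle → zyz. n̂ = (sinθₙcosφₙ, sinθₙsinφₙ, cosθₙ) = (-0.528490, +0.200430, +0.824940), ω = 0.9587.
R = I cosω + sinω [n̂]ₓ + (1−cosω) n̂n̂ᵀ gives
  R = [+0.693404, -0.720231, -0.021428; +0.630106, +0.591674, +0.502879; -0.349511, -0.362200, +0.864091]
β = atan2(√(R₁₃²+R₂₃²), R₃₃) = 0.527455; α = atan2(R₂₃, R₁₃) mod 2π = 1.613381; γ = atan2(R₃₂, −R₃₁) mod 2π = 5.479959
D^4_{0,3}(1.6134,0.5275,5.4800) = e^{-i·0·1.6134}·d^4_{0,3}(0.5275)·e^{-i·3·5.4800}. Compute d first:
With c≡cos(β/2)=0.965425 and s≡sin(β/2)=0.260681, N=[24·24·5040·1]^{1/2}=1703.830978
k: max(0,(3)−(0))=3 … min(4+(3),4−(0))=4
  k=3: (−1)^0·1703.8310/(144)·0.9654^5·0.2607^3 = +0.175786
  k=4: (−1)^1·1703.8310/(144)·0.9654^3·0.2607^5 = -0.012816
d^4_{0,3}(0.5275) = +0.175786 -0.012816 = +0.162970
|D^4_{0,3}|² = |d^4_{0,3}(β)|² = (+0.162970)² = 0.026559 (the z-rotation phases have unit modulus)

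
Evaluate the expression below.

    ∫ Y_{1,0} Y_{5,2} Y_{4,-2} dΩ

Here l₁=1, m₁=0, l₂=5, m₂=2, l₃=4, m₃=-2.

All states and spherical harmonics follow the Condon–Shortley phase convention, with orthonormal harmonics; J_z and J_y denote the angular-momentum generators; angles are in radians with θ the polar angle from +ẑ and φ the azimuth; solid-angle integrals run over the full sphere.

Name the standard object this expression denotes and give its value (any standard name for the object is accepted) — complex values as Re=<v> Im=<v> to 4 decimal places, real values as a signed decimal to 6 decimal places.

Gaunt coefficient, +0.225034

This is a Gaunt coefficient — the integral of a triple product of spherical harmonics over the sphere.
m-sum 0 ✓  L=10 even ✓  4≤4≤6 ✓
Π(2lᵢ+1) = 3×11×9 = 297
triangle coeff Δ(1,5,4) = 1/495
Σ_t [1,1]: t=1:−1/576 = -1/576
(3j)²=5/99 [(1 5 4; 0 0 0)], sign=-1
Σ_t [1,1]: t=1:−1/1440 = -1/1440
(3j)²=7/165 [(1 5 4; 0 2 -2)], sign=-1
⇒ 4πI² = 7/11
I = (+1)√(7/11/(4π)) = 0.22503380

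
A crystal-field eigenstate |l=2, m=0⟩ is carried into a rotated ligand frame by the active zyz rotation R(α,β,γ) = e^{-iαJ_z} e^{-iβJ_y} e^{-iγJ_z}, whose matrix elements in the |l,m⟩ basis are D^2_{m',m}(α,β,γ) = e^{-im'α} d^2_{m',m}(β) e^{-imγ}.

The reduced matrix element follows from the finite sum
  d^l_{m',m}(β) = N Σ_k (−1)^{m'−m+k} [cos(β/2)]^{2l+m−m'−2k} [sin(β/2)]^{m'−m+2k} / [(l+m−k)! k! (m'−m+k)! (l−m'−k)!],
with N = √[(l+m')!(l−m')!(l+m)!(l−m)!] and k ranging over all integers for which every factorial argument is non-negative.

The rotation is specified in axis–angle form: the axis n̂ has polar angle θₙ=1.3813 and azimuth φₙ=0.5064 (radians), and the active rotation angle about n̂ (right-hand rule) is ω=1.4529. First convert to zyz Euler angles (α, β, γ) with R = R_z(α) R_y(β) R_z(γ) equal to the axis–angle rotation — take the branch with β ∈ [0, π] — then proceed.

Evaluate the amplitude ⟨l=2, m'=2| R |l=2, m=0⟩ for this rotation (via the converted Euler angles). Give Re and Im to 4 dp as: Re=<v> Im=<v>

Re=-0.1344 Im=0.5835

Axis–angle → zyz. n̂ = (sinθₙcosφₙ, sinθₙsinφₙ, cosθₙ) = (+0.858842, +0.476350, +0.188364), ω = 1.4529.
R = I cosω + sinω [n̂]ₓ + (1−cosω) n̂n̂ᵀ gives
  R = [+0.768473, +0.173932, +0.615790; +0.548045, +0.317843, -0.773707; -0.330296, +0.932054, +0.148931]
β = atan2(√(R₁₃²+R₂₃²), R₃₃) = 1.421309; α = atan2(R₂₃, R₁₃) mod 2π = 5.384622; γ = atan2(R₃₂, −R₃₁) mod 2π = 1.230229
D^2_{2,0}(5.3846,1.4213,1.2302) = e^{-i·2·5.3846}·d^2_{2,0}(1.4213)·e^{-i·0·1.2302}. Compute d first:
With c≡cos(β/2)=0.757935 and s≡sin(β/2)=0.652330, N=[24·1·2·2]^{1/2}=9.797959
k: max(0,(0)−(2))=0 … min(2+(0),2−(2))=0
  k=0: (−1)^2·9.7980/(4)·0.7579^2·0.6523^2 = +0.598790
d^2_{2,0}(1.4213) = +0.598790
Attach z-rotation phases: D = e^{-i(2)(5.3846)}·(+0.598790)·e^{-i(0)(1.2302)} = -0.134370+0.583518i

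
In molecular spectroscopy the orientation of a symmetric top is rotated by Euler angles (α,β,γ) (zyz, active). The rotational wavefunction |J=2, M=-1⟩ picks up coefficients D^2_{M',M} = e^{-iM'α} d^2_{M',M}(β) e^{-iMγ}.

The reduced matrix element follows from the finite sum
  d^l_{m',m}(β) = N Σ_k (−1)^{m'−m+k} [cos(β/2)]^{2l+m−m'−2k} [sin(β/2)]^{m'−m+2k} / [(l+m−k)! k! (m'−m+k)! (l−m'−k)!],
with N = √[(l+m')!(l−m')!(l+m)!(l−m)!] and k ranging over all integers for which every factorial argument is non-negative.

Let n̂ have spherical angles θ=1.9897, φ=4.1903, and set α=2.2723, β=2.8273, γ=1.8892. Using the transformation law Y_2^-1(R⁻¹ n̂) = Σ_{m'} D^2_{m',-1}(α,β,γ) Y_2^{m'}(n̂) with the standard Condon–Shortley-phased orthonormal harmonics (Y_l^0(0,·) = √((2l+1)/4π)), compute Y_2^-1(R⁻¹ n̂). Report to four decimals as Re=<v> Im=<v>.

Re=0.1536 Im=0.1503

Need the full column D^2_{m',-1} for m'=−2..2 at α=2.2723, β=2.8273, γ=1.8892.
cos(β/2)=0.156500, sin(β/2)=0.987678
d^2_{-2,-1}: single k=1 term ⇒ +0.007572;  D = +0.007486+0.001136i
d^2_{-1,-1}: k∈[0..1] ⇒ +0.000600 -0.071677 = -0.071078;  D = +0.037205+0.060562i
d^2_{0,-1}: k∈[0..1] ⇒ -0.009273 +0.369349 = +0.360076;  D = -0.112722+0.341977i
d^2_{1,-1}: k∈[0..1] ⇒ +0.071677 -0.951615 = -0.879938;  D = -0.816151+0.328919i
d^2_{2,-1}: single k=0 term ⇒ -0.301572;  D = +0.266625+0.140914i
Y_2^{m'}(θ=1.9897,φ=4.1903) and Σ D·Y over m':
  (+0.0075+0.0011i)·(-0.1620-0.2787i)  (+0.0372+0.0606i)·(+0.1432-0.2488i)  (-0.1127+0.3420i)·(-0.1588+0.0000i)  (-0.8162+0.3289i)·(-0.1432-0.2488i)  (+0.2666+0.1409i)·(-0.1620+0.2787i)
Y_2^-1(R⁻¹ n̂) = +0.153618+0.150287i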